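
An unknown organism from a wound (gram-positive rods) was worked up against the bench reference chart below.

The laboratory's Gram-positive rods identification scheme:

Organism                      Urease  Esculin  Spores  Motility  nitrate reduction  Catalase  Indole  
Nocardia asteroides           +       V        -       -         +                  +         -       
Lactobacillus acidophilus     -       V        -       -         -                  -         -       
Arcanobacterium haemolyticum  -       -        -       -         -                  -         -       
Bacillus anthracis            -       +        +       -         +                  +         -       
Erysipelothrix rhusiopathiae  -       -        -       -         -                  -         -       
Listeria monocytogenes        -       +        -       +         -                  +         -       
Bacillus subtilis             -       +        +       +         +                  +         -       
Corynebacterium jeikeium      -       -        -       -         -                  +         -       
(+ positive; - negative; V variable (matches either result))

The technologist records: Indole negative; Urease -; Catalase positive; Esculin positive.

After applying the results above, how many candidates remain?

3

Indole -: all 8 remaining candidates are consistent.
Catalase +: excludes Lactobacillus acidophilus, Arcanobacterium haemolyticum, Erysipelothrix rhusiopathiae — 5 left.
Urease -: excludes Nocardia asteroides — 4 left.
Esculin +: excludes Corynebacterium jeikeium — 3 left.
Still consistent: Bacillus anthracis, Bacillus subtilis, Listeria monocytogenes.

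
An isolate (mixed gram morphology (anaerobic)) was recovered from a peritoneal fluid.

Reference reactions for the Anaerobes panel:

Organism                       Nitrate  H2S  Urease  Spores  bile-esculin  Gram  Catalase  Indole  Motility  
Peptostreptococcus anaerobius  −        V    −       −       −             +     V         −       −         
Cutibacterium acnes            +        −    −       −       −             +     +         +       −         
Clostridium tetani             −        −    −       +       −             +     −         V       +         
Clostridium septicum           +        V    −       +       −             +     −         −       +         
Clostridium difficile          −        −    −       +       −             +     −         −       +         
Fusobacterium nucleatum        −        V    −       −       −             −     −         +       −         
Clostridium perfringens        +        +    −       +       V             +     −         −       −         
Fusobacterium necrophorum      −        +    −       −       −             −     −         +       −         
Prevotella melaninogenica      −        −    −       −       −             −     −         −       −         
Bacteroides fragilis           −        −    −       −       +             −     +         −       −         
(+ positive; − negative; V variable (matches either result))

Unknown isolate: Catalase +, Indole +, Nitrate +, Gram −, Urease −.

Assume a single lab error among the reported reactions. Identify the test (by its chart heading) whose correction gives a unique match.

Gram

As reported, no row in the chart matches all 5 reactions.
Reversing Urease → still no organism matches.
Reversing Catalase → still no organism matches.
Reversing Nitrate → still no organism matches.
Reversing Gram (to +) → unique match: Cutibacterium acnes.
Reversing Indole → still no organism matches.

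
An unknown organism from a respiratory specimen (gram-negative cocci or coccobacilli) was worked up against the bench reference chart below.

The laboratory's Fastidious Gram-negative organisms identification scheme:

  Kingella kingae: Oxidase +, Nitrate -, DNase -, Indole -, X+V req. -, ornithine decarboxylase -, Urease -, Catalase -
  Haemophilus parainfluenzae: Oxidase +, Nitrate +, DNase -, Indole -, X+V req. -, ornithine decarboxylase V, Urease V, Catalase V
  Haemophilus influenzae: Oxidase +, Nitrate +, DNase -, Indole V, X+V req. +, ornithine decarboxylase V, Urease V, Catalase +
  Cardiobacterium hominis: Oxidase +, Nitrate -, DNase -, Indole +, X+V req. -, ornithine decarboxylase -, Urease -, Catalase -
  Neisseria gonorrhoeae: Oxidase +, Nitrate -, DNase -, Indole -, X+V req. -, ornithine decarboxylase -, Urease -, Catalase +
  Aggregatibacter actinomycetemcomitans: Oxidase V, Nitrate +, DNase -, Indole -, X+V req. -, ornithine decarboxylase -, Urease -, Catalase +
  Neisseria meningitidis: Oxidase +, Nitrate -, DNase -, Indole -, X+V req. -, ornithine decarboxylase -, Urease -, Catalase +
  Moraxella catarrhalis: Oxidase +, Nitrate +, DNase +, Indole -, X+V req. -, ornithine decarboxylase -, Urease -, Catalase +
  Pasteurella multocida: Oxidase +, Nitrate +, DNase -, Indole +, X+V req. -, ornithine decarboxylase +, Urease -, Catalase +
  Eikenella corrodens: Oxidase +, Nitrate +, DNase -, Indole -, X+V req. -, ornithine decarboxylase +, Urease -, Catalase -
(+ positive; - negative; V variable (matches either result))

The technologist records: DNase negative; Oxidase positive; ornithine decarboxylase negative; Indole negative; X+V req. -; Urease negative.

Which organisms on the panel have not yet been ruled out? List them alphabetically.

Aggregatibacter actinomycetemcomitans, Haemophilus parainfluenzae, Kingella kingae, Neisseria gonorrhoeae, Neisseria meningitidis

Oxidase +: all 10 remaining candidates are consistent.
DNase -: excludes Moraxella catarrhalis — 9 left.
Urease -: all 9 remaining candidates are consistent.
Indole -: excludes Cardiobacterium hominis, Pasteurella multocida — 7 left.
X+V req. -: excludes Haemophilus influenzae — 6 left.
ornithine decarboxylase -: excludes Eikenella corrodens — 5 left.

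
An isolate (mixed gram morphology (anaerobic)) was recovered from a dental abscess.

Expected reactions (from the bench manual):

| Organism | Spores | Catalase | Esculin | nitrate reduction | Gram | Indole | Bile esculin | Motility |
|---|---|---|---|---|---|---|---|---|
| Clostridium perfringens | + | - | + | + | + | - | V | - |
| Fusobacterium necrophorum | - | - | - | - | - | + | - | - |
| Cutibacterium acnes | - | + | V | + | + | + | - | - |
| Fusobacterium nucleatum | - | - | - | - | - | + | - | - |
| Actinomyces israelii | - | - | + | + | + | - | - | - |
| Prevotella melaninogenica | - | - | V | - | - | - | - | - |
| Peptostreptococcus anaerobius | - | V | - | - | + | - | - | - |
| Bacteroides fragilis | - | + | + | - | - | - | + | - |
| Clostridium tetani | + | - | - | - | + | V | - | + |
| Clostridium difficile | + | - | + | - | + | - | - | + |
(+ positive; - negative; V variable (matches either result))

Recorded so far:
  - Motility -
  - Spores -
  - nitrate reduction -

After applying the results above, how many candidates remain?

nitrate reduction -: excludes Clostridium perfringens, Cutibacterium acnes, Actinomyces israelii — 7 left.
Spores -: excludes Clostridium tetani, Clostridium difficile — 5 left.
Motility -: all 5 remaining candidates are consistent.
Still consistent: Bacteroides fragilis, Fusobacterium necrophorum, Fusobacterium nucleatum, Peptostreptococcus anaerobius, Prevotella melaninogenica.

5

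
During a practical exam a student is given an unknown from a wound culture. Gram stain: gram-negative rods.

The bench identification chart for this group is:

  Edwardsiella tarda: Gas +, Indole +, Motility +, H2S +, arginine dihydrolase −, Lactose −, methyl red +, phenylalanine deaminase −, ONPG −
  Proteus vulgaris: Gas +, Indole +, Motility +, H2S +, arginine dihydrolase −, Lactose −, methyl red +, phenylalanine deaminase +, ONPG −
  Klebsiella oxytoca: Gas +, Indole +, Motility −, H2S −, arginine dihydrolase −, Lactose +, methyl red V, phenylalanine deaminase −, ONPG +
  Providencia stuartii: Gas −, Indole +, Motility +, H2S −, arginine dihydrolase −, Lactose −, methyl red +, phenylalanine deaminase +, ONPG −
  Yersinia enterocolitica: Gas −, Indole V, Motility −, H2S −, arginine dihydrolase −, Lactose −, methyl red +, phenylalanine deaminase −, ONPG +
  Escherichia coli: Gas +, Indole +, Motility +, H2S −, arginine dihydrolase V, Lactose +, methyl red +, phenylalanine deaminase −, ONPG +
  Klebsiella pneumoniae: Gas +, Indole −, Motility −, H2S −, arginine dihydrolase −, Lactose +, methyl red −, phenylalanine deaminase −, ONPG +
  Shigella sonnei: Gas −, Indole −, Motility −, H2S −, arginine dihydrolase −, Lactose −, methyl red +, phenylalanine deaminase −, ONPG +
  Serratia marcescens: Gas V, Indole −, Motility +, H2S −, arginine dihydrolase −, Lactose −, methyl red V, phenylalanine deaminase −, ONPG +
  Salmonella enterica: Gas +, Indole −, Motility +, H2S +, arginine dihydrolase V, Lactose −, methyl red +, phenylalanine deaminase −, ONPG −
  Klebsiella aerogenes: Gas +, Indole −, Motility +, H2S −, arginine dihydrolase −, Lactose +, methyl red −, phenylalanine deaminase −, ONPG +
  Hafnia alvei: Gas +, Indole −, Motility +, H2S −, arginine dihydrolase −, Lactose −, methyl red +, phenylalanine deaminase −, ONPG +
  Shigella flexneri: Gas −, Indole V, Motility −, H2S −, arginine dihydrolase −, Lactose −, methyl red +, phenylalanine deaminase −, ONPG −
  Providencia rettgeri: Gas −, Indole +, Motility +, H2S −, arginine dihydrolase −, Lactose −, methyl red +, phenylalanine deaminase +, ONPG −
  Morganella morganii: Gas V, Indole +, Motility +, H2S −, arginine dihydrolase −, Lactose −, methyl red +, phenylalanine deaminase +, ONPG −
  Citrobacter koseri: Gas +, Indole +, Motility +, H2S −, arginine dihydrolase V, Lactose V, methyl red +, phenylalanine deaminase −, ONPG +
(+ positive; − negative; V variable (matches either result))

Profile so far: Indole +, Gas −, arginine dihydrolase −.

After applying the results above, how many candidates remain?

5

Gas −: excludes 9 organisms — 7 left.
Indole +: excludes Shigella sonnei, Serratia marcescens — 5 left.
arginine dihydrolase −: all 5 remaining candidates are consistent.
Still consistent: Morganella morganii, Providencia rettgeri, Providencia stuartii, Shigella flexneri, Yersinia enterocolitica.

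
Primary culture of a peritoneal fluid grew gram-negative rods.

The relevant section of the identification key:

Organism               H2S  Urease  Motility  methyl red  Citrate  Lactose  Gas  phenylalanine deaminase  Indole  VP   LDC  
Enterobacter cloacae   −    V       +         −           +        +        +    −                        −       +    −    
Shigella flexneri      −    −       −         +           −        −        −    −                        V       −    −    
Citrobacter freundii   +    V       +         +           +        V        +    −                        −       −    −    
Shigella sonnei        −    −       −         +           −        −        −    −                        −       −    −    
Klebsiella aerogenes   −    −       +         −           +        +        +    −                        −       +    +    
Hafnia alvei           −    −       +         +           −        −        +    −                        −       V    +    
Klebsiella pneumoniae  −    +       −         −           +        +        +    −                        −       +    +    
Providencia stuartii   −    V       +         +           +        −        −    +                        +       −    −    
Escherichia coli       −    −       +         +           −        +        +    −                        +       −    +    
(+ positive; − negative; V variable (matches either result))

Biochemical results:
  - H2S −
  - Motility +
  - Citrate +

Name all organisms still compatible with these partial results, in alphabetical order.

Motility +: excludes Shigella flexneri, Shigella sonnei, Klebsiella pneumoniae — 6 left.
H2S −: excludes Citrobacter freundii — 5 left.
Citrate +: excludes Hafnia alvei, Escherichia coli — 3 left.

Enterobacter cloacae, Klebsiella aerogenes, Providencia stuartii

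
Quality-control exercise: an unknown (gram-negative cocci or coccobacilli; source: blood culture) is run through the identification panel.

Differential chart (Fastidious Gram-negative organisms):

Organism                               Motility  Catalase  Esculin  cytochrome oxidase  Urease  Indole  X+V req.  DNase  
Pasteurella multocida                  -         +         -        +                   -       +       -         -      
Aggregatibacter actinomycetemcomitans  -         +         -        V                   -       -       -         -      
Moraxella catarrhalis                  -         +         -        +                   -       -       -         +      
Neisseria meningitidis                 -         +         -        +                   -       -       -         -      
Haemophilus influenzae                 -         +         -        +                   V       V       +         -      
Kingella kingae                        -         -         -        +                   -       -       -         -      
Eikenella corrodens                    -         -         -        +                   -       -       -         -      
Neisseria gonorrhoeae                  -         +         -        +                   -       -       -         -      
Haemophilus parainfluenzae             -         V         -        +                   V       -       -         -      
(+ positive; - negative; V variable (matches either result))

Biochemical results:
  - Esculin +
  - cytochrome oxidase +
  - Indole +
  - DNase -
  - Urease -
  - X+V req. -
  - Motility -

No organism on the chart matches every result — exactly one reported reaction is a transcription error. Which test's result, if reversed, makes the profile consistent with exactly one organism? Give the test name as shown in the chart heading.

Esculin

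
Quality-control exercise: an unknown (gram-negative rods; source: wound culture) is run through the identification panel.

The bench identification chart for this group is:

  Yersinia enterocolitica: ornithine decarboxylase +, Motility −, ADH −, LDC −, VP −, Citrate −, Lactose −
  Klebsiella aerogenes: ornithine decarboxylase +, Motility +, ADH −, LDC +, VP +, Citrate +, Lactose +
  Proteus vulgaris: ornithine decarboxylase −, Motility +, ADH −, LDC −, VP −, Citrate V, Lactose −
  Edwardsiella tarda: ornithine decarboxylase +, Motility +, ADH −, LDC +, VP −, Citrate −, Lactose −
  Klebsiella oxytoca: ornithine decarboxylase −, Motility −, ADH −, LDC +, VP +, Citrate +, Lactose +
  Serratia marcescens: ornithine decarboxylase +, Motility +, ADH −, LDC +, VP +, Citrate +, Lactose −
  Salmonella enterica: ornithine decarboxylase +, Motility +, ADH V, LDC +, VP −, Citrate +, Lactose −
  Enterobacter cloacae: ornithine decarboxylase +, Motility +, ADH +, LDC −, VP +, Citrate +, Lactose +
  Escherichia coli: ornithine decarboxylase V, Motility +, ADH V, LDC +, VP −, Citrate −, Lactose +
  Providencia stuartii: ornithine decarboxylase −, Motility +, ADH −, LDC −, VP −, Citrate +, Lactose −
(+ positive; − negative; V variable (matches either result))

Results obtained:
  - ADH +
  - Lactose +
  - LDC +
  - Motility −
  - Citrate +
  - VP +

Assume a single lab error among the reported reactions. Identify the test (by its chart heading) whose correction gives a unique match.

ADH

As reported, no row in the chart matches all 6 reactions.
Reversing Lactose → still no organism matches.
Reversing VP → still no organism matches.
Reversing Motility → still no organism matches.
Reversing ADH (to −) → unique match: Klebsiella oxytoca.
Reversing Citrate → still no organism matches.
Reversing LDC → still no organism matches.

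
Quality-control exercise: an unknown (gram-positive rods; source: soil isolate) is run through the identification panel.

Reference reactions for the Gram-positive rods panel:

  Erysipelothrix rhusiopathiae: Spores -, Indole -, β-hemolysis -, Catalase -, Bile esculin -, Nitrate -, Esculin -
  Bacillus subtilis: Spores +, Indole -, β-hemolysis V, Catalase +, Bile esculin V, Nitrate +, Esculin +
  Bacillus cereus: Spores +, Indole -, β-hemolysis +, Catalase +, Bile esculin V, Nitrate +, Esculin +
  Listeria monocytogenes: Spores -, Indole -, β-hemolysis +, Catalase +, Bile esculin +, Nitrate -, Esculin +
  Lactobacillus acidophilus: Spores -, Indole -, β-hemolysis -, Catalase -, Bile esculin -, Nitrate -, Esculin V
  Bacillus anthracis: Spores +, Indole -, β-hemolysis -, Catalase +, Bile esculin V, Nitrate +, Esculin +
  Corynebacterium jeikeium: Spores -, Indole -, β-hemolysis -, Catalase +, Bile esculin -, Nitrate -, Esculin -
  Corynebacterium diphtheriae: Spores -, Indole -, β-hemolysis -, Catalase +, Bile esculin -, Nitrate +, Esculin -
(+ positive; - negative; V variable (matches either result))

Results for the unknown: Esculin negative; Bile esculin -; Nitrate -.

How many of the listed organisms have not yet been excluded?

Bile esculin -: excludes Listeria monocytogenes — 7 left.
Esculin -: excludes Bacillus subtilis, Bacillus cereus, Bacillus anthracis — 4 left.
Nitrate -: excludes Corynebacterium diphtheriae — 3 left.
Still consistent: Corynebacterium jeikeium, Erysipelothrix rhusiopathiae, Lactobacillus acidophilus.

3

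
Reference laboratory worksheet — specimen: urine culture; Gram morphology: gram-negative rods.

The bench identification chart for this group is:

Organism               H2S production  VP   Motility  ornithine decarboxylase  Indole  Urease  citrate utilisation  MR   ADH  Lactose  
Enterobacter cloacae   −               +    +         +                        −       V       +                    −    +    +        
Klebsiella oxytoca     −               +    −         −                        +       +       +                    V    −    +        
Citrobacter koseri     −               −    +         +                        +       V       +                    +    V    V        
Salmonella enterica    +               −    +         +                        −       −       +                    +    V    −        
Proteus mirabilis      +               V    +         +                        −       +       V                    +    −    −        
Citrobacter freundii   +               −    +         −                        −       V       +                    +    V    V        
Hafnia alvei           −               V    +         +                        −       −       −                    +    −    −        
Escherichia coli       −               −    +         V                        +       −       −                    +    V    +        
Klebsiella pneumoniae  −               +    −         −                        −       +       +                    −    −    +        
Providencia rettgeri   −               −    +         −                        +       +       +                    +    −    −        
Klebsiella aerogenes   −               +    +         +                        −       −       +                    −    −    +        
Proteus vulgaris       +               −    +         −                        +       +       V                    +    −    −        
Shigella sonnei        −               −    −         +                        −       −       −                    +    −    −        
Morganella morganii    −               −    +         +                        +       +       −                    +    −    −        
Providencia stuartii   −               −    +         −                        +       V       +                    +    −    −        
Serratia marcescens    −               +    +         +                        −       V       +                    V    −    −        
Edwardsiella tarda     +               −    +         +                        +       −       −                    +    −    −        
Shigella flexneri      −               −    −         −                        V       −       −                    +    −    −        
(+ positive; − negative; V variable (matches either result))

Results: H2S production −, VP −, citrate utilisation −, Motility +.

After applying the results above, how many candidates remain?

citrate utilisation −: excludes 10 organisms — 8 left.
VP −: all 8 remaining candidates are consistent.
Motility +: excludes Shigella sonnei, Shigella flexneri — 6 left.
H2S production −: excludes Proteus mirabilis, Proteus vulgaris, Edwardsiella tarda — 3 left.
Still consistent: Escherichia coli, Hafnia alvei, Morganella morganii.

3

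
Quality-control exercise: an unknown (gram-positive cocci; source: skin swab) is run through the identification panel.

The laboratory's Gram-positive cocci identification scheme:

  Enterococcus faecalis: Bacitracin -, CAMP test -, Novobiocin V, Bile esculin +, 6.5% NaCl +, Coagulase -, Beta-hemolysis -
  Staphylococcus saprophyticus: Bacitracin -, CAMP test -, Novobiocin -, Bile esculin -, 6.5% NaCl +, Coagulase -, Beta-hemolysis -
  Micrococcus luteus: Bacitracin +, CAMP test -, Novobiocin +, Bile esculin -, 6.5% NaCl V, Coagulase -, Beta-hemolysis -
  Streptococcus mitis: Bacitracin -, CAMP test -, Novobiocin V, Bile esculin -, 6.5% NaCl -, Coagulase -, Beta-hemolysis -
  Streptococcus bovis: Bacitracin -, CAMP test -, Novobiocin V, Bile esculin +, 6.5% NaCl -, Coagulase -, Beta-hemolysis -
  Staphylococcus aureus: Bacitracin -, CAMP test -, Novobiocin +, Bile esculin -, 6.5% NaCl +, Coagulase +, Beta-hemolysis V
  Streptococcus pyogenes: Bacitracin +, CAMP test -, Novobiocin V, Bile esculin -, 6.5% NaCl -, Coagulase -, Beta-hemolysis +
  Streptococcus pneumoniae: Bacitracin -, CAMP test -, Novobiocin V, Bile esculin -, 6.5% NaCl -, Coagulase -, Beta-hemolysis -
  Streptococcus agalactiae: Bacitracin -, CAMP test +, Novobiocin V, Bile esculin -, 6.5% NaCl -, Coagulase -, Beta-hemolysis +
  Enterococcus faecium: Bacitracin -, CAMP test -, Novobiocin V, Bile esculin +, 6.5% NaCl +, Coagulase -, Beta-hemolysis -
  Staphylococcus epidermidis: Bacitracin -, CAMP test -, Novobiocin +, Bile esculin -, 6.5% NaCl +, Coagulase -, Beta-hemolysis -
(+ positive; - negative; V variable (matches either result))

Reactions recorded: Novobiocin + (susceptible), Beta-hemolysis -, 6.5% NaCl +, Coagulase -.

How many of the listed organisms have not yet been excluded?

4

Beta-hemolysis -: excludes Streptococcus pyogenes, Streptococcus agalactiae — 9 left.
Novobiocin +: excludes Staphylococcus saprophyticus — 8 left.
Coagulase -: excludes Staphylococcus aureus — 7 left.
6.5% NaCl +: excludes Streptococcus mitis, Streptococcus bovis, Streptococcus pneumoniae — 4 left.
Still consistent: Enterococcus faecalis, Enterococcus faecium, Micrococcus luteus, Staphylococcus epidermidis.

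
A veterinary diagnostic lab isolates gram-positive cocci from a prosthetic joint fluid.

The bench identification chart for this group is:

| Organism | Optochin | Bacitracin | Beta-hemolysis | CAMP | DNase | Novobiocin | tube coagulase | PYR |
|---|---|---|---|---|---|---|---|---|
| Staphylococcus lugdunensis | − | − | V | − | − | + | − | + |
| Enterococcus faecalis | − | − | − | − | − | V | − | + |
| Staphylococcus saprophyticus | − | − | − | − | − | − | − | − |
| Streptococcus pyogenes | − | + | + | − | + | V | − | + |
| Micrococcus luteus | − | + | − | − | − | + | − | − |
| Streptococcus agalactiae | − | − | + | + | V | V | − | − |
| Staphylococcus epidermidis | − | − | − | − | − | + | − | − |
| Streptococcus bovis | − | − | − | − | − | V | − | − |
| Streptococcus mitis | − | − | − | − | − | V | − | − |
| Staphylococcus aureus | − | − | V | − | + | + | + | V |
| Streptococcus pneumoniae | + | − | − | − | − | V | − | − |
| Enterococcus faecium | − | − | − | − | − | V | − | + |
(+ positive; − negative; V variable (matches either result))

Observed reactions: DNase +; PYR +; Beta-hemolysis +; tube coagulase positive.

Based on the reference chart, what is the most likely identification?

DNase +: excludes 9 organisms — 3 left.
PYR +: excludes Streptococcus agalactiae — 2 left.
tube coagulase +: excludes Streptococcus pyogenes — 1 left.
Beta-hemolysis +: the one remaining candidate is consistent.

Staphylococcus aureus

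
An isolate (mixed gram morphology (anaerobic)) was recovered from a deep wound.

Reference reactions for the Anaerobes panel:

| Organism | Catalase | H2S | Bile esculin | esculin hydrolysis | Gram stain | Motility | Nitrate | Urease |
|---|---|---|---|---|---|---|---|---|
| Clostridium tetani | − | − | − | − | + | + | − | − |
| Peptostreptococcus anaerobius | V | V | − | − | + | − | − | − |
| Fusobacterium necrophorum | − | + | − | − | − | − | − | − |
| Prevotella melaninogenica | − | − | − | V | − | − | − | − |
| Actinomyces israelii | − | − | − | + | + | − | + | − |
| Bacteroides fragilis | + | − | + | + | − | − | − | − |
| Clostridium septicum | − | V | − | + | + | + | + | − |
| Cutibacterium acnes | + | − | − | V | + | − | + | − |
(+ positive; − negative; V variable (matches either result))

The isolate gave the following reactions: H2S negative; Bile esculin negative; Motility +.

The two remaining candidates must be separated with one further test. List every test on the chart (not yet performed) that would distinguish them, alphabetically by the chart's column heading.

esculin hydrolysis, Nitrate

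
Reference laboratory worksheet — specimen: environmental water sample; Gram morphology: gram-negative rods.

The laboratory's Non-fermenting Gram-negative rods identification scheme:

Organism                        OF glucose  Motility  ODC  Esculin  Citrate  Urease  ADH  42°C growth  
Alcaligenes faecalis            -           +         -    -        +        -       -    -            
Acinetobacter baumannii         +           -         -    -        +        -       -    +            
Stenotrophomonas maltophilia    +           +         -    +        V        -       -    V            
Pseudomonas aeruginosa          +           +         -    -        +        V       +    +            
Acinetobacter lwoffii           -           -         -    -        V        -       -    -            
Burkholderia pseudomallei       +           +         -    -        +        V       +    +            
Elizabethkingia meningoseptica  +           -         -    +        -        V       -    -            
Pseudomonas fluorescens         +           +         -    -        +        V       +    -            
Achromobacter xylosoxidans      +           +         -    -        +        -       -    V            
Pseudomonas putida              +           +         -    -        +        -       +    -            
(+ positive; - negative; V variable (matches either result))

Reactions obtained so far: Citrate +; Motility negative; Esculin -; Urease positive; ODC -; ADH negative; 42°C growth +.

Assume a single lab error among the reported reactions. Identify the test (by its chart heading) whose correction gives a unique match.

Urease

As reported, no row in the chart matches all 7 reactions.
Reversing Motility → still no organism matches.
Reversing Urease (to -) → unique match: Acinetobacter baumannii.
Reversing ADH → still no organism matches.
Reversing 42°C growth → still no organism matches.
Reversing Citrate → still no organism matches.
Reversing ODC → still no organism matches.
Reversing Esculin → still no organism matches.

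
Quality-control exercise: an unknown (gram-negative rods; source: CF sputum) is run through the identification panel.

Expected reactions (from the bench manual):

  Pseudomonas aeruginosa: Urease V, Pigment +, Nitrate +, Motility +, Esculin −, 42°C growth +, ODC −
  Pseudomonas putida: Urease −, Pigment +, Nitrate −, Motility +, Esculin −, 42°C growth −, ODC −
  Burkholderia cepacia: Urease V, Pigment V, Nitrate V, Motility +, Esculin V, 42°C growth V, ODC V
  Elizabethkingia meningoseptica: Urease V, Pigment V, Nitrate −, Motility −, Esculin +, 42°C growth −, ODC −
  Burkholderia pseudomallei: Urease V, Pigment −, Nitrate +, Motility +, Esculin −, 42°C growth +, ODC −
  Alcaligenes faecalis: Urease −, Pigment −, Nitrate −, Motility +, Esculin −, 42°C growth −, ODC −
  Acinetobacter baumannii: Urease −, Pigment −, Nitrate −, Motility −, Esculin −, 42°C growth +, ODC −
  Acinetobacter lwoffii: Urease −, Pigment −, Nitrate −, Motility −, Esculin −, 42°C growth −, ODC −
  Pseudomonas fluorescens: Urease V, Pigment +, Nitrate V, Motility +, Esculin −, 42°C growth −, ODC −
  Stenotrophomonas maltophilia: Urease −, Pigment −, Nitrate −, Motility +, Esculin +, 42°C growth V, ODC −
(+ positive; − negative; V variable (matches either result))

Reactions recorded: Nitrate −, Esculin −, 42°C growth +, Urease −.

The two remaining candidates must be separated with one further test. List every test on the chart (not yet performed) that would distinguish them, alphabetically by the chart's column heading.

Urease −: all 10 remaining candidates are consistent.
42°C growth +: excludes 5 organisms — 5 left.
Esculin −: excludes Stenotrophomonas maltophilia — 4 left.
Nitrate −: excludes Pseudomonas aeruginosa, Burkholderia pseudomallei — 2 left.
Two candidates remain: Acinetobacter baumannii and Burkholderia cepacia.
  Pigment: − vs V — variable for at least one, does not separate.
  Motility: Acinetobacter baumannii −, Burkholderia cepacia + — discriminates.
  ODC: − vs V — variable for at least one, does not separate.

Motility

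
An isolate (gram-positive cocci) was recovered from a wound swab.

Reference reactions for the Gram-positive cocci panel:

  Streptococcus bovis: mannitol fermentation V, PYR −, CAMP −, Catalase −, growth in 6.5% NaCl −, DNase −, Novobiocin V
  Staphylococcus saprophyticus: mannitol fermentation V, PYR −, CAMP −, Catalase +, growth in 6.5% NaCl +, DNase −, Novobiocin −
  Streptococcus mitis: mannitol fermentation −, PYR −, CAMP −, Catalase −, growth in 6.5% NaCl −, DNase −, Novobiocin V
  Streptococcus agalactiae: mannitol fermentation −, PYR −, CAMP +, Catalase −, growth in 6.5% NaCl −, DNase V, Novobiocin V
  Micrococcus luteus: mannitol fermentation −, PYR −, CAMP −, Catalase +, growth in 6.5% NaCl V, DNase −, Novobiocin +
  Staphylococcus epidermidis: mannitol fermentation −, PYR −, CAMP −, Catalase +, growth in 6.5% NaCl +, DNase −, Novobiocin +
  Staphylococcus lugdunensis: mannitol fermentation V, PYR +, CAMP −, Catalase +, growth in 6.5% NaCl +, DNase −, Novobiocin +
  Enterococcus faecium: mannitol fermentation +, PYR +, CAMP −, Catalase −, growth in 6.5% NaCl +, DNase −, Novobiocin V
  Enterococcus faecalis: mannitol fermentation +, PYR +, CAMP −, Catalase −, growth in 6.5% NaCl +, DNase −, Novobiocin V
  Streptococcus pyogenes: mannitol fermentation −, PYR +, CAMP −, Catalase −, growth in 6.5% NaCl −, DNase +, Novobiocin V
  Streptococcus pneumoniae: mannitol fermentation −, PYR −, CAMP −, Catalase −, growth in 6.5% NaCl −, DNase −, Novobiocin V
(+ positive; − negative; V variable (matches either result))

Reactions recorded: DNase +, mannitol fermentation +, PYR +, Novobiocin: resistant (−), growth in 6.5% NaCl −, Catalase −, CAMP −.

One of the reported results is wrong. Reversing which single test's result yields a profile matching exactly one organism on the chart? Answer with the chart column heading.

mannitol fermentation

As reported, no row in the chart matches all 7 reactions.
Reversing CAMP → still no organism matches.
Reversing Novobiocin → still no organism matches.
Reversing growth in 6.5% NaCl → still no organism matches.
Reversing PYR → still no organism matches.
Reversing Catalase → still no organism matches.
Reversing mannitol fermentation (to −) → unique match: Streptococcus pyogenes.
Reversing DNase → still no organism matches.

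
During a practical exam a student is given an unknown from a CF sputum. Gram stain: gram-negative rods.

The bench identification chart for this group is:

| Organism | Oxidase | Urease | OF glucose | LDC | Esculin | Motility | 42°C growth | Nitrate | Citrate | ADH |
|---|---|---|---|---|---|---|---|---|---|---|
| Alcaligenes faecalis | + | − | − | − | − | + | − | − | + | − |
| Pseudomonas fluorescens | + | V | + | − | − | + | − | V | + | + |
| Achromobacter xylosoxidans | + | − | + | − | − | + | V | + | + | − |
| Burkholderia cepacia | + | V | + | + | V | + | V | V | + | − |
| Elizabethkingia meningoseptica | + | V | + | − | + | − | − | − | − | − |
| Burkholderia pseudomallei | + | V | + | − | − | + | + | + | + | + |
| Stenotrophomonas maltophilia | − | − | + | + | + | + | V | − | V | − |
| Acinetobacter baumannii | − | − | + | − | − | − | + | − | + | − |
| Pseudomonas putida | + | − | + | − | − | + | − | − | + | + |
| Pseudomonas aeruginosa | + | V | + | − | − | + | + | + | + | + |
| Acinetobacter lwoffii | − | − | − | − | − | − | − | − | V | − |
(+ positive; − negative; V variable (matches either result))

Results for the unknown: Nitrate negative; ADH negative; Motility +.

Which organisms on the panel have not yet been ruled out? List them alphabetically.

Alcaligenes faecalis, Burkholderia cepacia, Stenotrophomonas maltophilia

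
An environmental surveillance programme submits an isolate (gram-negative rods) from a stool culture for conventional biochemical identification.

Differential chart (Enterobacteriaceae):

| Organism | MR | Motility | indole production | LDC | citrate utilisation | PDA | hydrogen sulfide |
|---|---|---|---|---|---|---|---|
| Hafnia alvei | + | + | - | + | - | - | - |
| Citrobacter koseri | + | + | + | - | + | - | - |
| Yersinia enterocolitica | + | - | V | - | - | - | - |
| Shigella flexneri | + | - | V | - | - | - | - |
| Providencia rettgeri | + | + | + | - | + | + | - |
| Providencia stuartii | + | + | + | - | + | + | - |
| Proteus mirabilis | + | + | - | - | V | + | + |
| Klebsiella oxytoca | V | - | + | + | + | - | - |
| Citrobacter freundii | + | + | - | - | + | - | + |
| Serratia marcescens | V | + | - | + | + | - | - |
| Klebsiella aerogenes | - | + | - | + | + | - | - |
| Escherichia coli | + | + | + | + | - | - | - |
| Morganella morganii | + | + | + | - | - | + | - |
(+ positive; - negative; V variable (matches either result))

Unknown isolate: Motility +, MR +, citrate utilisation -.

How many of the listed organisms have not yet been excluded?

MR +: excludes Klebsiella aerogenes — 12 left.
citrate utilisation -: excludes 6 organisms — 6 left.
Motility +: excludes Yersinia enterocolitica, Shigella flexneri — 4 left.
Still consistent: Escherichia coli, Hafnia alvei, Morganella morganii, Proteus mirabilis.

4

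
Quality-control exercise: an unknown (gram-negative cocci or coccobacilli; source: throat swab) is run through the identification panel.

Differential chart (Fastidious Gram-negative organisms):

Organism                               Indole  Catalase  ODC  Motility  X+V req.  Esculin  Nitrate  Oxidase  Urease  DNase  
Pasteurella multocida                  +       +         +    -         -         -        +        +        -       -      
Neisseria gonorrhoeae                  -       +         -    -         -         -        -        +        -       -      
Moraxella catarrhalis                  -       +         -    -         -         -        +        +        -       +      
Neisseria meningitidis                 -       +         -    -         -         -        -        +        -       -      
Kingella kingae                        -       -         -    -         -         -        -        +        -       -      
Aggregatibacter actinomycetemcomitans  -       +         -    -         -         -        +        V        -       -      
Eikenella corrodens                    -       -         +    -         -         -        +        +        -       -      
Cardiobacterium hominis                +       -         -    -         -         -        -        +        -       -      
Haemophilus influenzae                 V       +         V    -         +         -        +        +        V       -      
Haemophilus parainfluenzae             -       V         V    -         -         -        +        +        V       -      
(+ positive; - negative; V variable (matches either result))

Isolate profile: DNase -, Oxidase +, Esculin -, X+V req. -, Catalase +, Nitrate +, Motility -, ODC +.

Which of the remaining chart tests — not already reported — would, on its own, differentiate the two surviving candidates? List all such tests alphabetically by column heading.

Indole

Motility -: all 10 remaining candidates are consistent.
Nitrate +: excludes Neisseria gonorrhoeae, Neisseria meningitidis, Kingella kingae, Cardiobacterium hominis — 6 left.
Oxidase +: all 6 remaining candidates are consistent.
X+V req. -: excludes Haemophilus influenzae — 5 left.
DNase -: excludes Moraxella catarrhalis — 4 left.
Esculin -: all 4 remaining candidates are consistent.
ODC +: excludes Aggregatibacter actinomycetemcomitans — 3 left.
Catalase +: excludes Eikenella corrodens — 2 left.
Two candidates remain: Haemophilus parainfluenzae and Pasteurella multocida.
  Indole: Haemophilus parainfluenzae -, Pasteurella multocida + — discriminates.
  Urease: V vs - — variable for at least one, does not separate.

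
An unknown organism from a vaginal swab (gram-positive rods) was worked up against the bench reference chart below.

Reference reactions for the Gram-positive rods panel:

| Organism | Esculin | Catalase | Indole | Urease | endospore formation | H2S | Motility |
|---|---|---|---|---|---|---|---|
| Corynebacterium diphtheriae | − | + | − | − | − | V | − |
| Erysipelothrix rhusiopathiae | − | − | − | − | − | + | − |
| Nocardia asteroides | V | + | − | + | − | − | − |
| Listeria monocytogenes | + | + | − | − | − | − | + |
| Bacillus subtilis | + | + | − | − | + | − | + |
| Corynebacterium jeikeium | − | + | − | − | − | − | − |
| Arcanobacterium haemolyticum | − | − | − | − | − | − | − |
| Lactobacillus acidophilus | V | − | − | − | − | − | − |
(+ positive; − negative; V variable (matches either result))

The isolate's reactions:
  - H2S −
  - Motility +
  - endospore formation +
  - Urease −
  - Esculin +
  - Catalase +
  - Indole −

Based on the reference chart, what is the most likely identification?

Bacillus subtilis

Catalase +: excludes Erysipelothrix rhusiopathiae, Arcanobacterium haemolyticum, Lactobacillus acidophilus — 5 left.
H2S −: all 5 remaining candidates are consistent.
Urease −: excludes Nocardia asteroides — 4 left.
endospore formation +: excludes Corynebacterium diphtheriae, Listeria monocytogenes, Corynebacterium jeikeium — 1 left.
Indole −: the one remaining candidate is consistent.
Esculin +: the one remaining candidate is consistent.
Motility +: the one remaining candidate is consistent.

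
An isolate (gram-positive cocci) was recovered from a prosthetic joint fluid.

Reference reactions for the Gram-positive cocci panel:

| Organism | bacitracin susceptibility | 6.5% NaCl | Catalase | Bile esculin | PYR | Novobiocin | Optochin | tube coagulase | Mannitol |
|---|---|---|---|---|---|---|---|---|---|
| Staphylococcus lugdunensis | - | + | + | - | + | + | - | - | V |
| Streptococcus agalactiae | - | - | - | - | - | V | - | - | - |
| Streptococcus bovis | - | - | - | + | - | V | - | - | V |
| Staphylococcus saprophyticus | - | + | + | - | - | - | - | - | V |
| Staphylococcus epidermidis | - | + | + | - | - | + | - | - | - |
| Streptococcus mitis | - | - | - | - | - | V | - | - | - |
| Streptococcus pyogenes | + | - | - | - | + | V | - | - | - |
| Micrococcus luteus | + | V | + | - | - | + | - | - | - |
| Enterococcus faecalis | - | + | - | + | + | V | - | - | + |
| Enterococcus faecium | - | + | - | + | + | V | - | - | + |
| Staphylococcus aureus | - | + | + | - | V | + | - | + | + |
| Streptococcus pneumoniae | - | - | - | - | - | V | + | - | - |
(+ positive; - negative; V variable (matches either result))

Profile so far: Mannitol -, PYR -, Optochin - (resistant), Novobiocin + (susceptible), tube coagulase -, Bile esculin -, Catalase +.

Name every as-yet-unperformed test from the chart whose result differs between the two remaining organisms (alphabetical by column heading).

Optochin -: excludes Streptococcus pneumoniae — 11 left.
Novobiocin +: excludes Staphylococcus saprophyticus — 10 left.
Catalase +: excludes 6 organisms — 4 left.
Mannitol -: excludes Staphylococcus aureus — 3 left.
Bile esculin -: all 3 remaining candidates are consistent.
tube coagulase -: all 3 remaining candidates are consistent.
PYR -: excludes Staphylococcus lugdunensis — 2 left.
Two candidates remain: Micrococcus luteus and Staphylococcus epidermidis.
  bacitracin susceptibility: Micrococcus luteus +, Staphylococcus epidermidis - — discriminates.
  6.5% NaCl: V vs + — variable for at least one, does not separate.

bacitracin susceptibility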